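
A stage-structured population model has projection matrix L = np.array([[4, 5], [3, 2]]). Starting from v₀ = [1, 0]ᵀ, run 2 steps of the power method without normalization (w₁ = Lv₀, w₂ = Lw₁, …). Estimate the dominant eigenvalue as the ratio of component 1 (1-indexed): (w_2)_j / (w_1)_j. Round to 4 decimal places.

w1 = Lv₀ = (4·1 + 5·0; 3·1 + 2·0) = (4, 3)
w2 = Lw1 = (4·4 + 5·3; 3·4 + 2·3) = (31, 18)
Ratio at component: 31 / 4 = 7.7500

7.7500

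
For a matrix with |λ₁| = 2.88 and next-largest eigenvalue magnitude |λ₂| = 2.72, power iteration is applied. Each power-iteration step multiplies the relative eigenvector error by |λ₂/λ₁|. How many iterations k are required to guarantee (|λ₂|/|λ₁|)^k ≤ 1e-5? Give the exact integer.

|λ₂/λ₁| = 2.72/2.88 = 0.94444
Need k ≥ ln(1e-5) / ln(0.94444) = -11.5129 / -0.0572 ≈ 201.421
Smallest integer k satisfying the bound: 202

202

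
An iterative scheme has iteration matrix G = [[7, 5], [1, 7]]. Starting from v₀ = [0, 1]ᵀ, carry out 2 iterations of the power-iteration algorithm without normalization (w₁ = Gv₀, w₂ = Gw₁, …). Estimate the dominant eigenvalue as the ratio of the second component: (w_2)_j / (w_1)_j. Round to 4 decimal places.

λ ≈ 7.7143

w1 = Gv₀ = (7·0 + 5·1; 1·0 + 7·1) = (5, 7)
w2 = Gw1 = (7·5 + 5·7; 1·5 + 7·7) = (70, 54)
Ratio at component: 54 / 7 = 7.7143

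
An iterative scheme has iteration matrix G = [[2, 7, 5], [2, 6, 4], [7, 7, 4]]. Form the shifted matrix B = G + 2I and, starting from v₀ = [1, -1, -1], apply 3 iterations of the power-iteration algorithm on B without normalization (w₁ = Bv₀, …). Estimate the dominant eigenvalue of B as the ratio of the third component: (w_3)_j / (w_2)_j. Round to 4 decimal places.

16.8889

B = G + 2I has rows (4, 7, 5); (2, 8, 4); (7, 7, 6)
w1 = Bv₀ = (-8, -10, -6)
w2 = Bw1 = (-132, -120, -162)
w3 = Bw2 = (-2178, -1872, -2736)
Ratio: -2736/-162 = 16.8889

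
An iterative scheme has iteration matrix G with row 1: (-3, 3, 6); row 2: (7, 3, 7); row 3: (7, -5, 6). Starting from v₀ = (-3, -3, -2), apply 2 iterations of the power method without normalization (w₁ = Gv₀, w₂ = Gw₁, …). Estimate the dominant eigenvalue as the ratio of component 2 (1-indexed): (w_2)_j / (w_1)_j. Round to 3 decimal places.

w1 = Gv₀ = ((-3)·(-3) + 3·(-3) + 6·(-2); 7·(-3) + 3·(-3) + 7·(-2); 7·(-3) + (-5)·(-3) + 6·(-2)) = (-12, -44, -18)
w2 = Gw1 = ((-3)·(-12) + 3·(-44) + 6·(-18); 7·(-12) + 3·(-44) + 7·(-18); 7·(-12) + (-5)·(-44) + 6·(-18)) = (-204, -342, 28)
Ratio at component: -342 / -44 = 7.773

7.773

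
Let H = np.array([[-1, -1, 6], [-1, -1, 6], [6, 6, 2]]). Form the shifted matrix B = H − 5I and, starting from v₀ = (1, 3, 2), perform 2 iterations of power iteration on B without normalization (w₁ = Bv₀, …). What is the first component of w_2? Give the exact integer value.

B = H − 5I has rows (-6, -1, 6); (-1, -6, 6); (6, 6, -3)
w1 = Bv₀ = (3, -7, 18)
w2 = Bw1 = (97, 147, -78)
Requested component of w2: 97

97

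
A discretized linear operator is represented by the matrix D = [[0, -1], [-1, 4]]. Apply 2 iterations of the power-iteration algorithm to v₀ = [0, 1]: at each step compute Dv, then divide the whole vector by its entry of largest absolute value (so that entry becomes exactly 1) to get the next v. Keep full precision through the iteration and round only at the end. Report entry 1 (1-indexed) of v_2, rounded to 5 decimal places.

-0.23529

Dv0 = (-1.000000, 4.000000); divide by 4.000000 → v1 = (-0.250000, 1.000000)
Dv1 = (-1.000000, 4.250000); divide by 4.250000 → v2 = (-0.235294, 1.000000)
Requested entry of v2: -4/17 = -0.23529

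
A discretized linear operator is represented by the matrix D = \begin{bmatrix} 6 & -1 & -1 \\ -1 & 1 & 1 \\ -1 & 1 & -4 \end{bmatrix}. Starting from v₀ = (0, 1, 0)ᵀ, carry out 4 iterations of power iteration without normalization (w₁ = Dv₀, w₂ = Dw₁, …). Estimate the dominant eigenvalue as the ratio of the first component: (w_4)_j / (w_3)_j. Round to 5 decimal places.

6.57143

w1 = Dv₀ = (-1, 1, 1)
w2 = Dw1 = (-8, 3, -2)
w3 = Dw2 = (-49, 9, 19)
w4 = Dw3 = (-322, 77, -18)
Ratio at component: -322 / -49 = 6.57143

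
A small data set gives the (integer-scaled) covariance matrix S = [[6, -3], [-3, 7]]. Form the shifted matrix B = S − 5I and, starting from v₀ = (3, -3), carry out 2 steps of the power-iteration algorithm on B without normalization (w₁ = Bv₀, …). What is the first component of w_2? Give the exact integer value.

57

B = S − 5I has rows (1, -3); (-3, 2)
w1 = Bv₀ = (1·3 + (-3)·(-3); (-3)·3 + 2·(-3)) = (12, -15)
w2 = Bw1 = (1·12 + (-3)·(-15); (-3)·12 + 2·(-15)) = (57, -66)
Requested component of w2: 57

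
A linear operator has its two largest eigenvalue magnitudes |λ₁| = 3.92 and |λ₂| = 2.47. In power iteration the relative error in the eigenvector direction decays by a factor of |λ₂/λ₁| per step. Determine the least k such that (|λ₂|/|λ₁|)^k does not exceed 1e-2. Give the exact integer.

|λ₂/λ₁| = 2.47/3.92 = 0.63010
Need k ≥ ln(1e-2) / ln(0.63010) = -4.6052 / -0.4619 ≈ 9.971
Smallest integer k satisfying the bound: 10

10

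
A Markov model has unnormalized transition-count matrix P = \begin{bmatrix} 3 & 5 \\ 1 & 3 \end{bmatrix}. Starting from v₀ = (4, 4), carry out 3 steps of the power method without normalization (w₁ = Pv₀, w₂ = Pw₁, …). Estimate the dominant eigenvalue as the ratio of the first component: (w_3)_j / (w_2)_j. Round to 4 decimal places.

w1 = Pv₀ = (32, 16)
w2 = Pw1 = (176, 80)
w3 = Pw2 = (928, 416)
Ratio at component: 928 / 176 = 5.2727

λ ≈ 5.2727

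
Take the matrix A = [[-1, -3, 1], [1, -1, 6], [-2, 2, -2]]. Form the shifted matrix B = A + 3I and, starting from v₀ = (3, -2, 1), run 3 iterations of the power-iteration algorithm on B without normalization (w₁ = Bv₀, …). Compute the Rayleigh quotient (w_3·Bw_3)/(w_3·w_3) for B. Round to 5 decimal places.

5.15106

B = A + 3I has rows (2, -3, 1); (1, 2, 6); (-2, 2, 1)
w1 = Bv₀ = (13, 5, -9)
w2 = Bw1 = (2, -31, -25)
w3 = Bw2 = (72, -210, -91)
Bw3 = (683, -894, -655)
w3·Bw3 = 296521; w3·w3 = 57565; μ ≈ 296521/57565 = 5.15106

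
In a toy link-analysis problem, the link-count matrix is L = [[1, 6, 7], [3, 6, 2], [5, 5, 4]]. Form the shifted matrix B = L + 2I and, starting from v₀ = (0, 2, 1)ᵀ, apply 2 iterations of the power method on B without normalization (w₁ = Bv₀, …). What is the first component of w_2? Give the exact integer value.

B = L + 2I has rows (3, 6, 7); (3, 8, 2); (5, 5, 6)
w1 = Bv₀ = (3·0 + 6·2 + 7·1; 3·0 + 8·2 + 2·1; 5·0 + 5·2 + 6·1) = (19, 18, 16)
w2 = Bw1 = (3·19 + 6·18 + 7·16; 3·19 + 8·18 + 2·16; 5·19 + 5·18 + 6·16) = (277, 233, 281)
Requested component of w2: 277

277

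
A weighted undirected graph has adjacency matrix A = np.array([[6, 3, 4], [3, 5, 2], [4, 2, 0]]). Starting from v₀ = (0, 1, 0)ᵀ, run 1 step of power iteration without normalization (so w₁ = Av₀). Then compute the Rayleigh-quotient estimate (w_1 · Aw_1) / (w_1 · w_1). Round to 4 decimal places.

w1 = Av₀ = (3, 5, 2)
Aw1 = (41, 38, 22)
w1·Aw1 = 3·41 + 5·38 + 2·22 = 357; w1·w1 = 3·3 + 5·5 + 2·2 = 38
λ ≈ 357/38 = 9.3947

9.3947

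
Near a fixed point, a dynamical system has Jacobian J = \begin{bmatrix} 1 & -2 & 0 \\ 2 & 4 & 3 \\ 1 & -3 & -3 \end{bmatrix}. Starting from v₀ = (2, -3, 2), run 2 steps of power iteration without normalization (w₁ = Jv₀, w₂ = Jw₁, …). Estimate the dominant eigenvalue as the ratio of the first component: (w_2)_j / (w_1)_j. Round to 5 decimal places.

w1 = Jv₀ = (8, -2, 5)
w2 = Jw1 = (12, 23, -1)
Ratio at component: 12 / 8 = 1.50000

λ ≈ 1.50000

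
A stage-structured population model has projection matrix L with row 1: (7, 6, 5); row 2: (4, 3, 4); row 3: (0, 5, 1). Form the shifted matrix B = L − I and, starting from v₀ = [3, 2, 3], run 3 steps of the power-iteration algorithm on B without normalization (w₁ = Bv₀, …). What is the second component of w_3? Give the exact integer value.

3064

B = L − I has rows (6, 6, 5); (4, 2, 4); (0, 5, 0)
w1 = Bv₀ = (6·3 + 6·2 + 5·3; 4·3 + 2·2 + 4·3; 0·3 + 5·2 + 0·3) = (45, 28, 10)
w2 = Bw1 = (6·45 + 6·28 + 5·10; 4·45 + 2·28 + 4·10; 0·45 + 5·28 + 0·10) = (488, 276, 140)
w3 = Bw2 = (5284, 3064, 1380)
Requested component of w3: 3064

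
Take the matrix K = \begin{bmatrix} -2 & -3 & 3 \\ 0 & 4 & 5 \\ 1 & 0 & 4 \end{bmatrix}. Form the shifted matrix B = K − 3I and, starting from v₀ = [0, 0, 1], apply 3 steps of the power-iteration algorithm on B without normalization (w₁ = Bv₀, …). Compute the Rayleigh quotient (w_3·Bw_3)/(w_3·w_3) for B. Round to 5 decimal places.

μ ≈ -6.06959

B = K − 3I has rows (-5, -3, 3); (0, 1, 5); (1, 0, 1)
w1 = Bv₀ = (3, 5, 1)
w2 = Bw1 = (-27, 10, 4)
w3 = Bw2 = (117, 30, -23)
Bw3 = (-744, -85, 94)
w3·Bw3 = -91760; w3·w3 = 15118; μ ≈ -91760/15118 = -6.06959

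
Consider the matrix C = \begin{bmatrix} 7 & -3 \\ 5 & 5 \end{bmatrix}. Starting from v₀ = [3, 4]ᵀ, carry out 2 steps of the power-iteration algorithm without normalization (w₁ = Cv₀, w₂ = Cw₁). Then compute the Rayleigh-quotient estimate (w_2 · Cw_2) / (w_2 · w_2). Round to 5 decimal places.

4.70194

w1 = Cv₀ = (9, 35)
w2 = Cw1 = (-42, 220)
Cw2 = (-954, 890)
w2·Cw2 = (-42)·(-954) + 220·890 = 235868; w2·w2 = (-42)·(-42) + 220·220 = 50164
λ ≈ 235868/50164 = 4.70194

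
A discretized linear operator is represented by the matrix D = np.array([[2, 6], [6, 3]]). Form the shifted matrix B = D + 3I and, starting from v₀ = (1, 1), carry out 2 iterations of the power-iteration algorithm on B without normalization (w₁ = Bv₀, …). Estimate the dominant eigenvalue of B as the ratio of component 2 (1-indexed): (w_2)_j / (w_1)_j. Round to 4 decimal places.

B = D + 3I has rows (5, 6); (6, 6)
w1 = Bv₀ = (5·1 + 6·1; 6·1 + 6·1) = (11, 12)
w2 = Bw1 = (5·11 + 6·12; 6·11 + 6·12) = (127, 138)
Ratio: 138/12 = 11.5000

μ ≈ 11.5000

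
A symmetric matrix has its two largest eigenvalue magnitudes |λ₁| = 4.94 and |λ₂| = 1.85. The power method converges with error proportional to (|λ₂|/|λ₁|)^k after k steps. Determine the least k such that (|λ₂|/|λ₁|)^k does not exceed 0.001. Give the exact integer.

|λ₂/λ₁| = 1.85/4.94 = 0.37449
Need k ≥ ln(0.001) / ln(0.37449) = -6.9078 / -0.9822 ≈ 7.033
Smallest integer k satisfying the bound: 8

8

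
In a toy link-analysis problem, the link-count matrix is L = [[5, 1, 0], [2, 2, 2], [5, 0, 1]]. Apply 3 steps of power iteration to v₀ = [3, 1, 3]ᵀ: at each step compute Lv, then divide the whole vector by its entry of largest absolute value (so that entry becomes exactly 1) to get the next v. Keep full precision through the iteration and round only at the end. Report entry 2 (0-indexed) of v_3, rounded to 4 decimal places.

Lv0 = (16.00000, 14.00000, 18.00000); divide by 18.00000 → v1 = (0.88889, 0.77778, 1.00000)
Lv1 = (5.22222, 5.33333, 5.44444); divide by 5.44444 → v2 = (0.95918, 0.97959, 1.00000)
Lv2 = (5.77551, 5.87755, 5.79592); divide by 5.87755 → v3 = (0.98264, 1.00000, 0.98611)
Requested entry of v3: 568/576 = 0.9861

0.9861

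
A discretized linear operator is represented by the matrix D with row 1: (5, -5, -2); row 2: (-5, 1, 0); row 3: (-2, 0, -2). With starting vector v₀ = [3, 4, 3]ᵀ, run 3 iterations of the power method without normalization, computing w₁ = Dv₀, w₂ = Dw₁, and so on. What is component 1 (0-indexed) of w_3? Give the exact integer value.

-76

w1 = Dv₀ = (5·3 + (-5)·4 + (-2)·3; (-5)·3 + 1·4 + 0·3; (-2)·3 + 0·4 + (-2)·3) = (-11, -11, -12)
w2 = Dw1 = (5·(-11) + (-5)·(-11) + (-2)·(-12); (-5)·(-11) + 1·(-11) + 0·(-12); (-2)·(-11) + 0·(-11) + (-2)·(-12)) = (24, 44, 46)
w3 = Dw2 = (-192, -76, -140)
The requested component of w3 is -76.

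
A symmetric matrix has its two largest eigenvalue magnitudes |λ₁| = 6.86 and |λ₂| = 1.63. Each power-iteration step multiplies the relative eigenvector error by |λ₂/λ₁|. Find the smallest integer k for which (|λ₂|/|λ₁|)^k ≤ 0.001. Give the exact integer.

|λ₂/λ₁| = 1.63/6.86 = 0.23761
Need k ≥ ln(0.001) / ln(0.23761) = -6.9078 / -1.4371 ≈ 4.807
Smallest integer k satisfying the bound: 5

5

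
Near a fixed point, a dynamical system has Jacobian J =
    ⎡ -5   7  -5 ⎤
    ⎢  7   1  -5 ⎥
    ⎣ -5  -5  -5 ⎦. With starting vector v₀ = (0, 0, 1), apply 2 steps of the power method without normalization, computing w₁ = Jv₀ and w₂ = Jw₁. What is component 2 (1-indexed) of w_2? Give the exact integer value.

w1 = Jv₀ = (-5, -5, -5)
w2 = Jw1 = (15, -15, 75)
The requested component of w2 is -15.

-15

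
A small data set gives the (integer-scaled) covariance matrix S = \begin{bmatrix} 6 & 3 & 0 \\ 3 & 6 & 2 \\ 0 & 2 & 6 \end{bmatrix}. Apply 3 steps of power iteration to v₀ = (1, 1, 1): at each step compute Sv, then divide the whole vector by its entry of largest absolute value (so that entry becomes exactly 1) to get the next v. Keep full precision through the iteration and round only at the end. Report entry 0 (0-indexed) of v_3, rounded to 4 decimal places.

0.8047

Sv0 = (9.00000, 11.00000, 8.00000); divide by 11.00000 → v1 = (0.81818, 1.00000, 0.72727)
Sv1 = (7.90909, 9.90909, 6.36364); divide by 9.90909 → v2 = (0.79817, 1.00000, 0.64220)
Sv2 = (7.78899, 9.67890, 5.85321); divide by 9.67890 → v3 = (0.80474, 1.00000, 0.60474)
Requested entry of v3: 849/1055 = 0.8047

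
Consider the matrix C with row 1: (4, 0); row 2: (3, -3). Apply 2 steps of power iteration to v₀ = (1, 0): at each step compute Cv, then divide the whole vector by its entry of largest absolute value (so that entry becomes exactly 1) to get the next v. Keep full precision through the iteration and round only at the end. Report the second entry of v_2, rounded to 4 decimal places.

0.1875

Cv0 = (4.00000, 3.00000); divide by 4.00000 → v1 = (1.00000, 0.75000)
Cv1 = (4.00000, 0.75000); divide by 4.00000 → v2 = (1.00000, 0.18750)
Requested entry of v2: 3/16 = 0.1875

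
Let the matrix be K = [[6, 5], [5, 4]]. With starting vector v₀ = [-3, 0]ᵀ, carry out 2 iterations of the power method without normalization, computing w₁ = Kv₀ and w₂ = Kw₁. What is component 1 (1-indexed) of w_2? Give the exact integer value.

-183

w1 = Kv₀ = (6·(-3) + 5·0; 5·(-3) + 4·0) = (-18, -15)
w2 = Kw1 = (6·(-18) + 5·(-15); 5·(-18) + 4·(-15)) = (-183, -150)
The requested component of w2 is -183.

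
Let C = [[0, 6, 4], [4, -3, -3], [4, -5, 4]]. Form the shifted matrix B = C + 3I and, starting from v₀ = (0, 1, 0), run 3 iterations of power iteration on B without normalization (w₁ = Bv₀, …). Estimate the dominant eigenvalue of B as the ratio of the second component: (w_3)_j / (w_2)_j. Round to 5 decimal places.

B = C + 3I has rows (3, 6, 4); (4, 0, -3); (4, -5, 7)
w1 = Bv₀ = (6, 0, -5)
w2 = Bw1 = (-2, 39, -11)
w3 = Bw2 = (184, 25, -280)
Ratio: 25/39 = 0.64103

0.64103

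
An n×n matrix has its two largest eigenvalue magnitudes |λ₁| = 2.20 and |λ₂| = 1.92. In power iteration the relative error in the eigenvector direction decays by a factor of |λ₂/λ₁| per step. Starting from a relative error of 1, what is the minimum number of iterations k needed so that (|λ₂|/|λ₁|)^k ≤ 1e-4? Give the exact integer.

68

|λ₂/λ₁| = 1.92/2.20 = 0.87273
Need k ≥ ln(1e-4) / ln(0.87273) = -9.2103 / -0.1361 ≈ 67.657
Smallest integer k satisfying the bound: 68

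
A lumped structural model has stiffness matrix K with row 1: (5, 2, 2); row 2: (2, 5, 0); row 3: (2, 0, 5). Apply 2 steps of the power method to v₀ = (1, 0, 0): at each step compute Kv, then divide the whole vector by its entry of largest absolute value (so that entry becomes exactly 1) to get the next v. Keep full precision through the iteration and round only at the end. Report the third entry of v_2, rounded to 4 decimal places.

0.6061

Kv0 = (5.00000, 2.00000, 2.00000); divide by 5.00000 → v1 = (1.00000, 0.40000, 0.40000)
Kv1 = (6.60000, 4.00000, 4.00000); divide by 6.60000 → v2 = (1.00000, 0.60606, 0.60606)
Requested entry of v2: 20/33 = 0.6061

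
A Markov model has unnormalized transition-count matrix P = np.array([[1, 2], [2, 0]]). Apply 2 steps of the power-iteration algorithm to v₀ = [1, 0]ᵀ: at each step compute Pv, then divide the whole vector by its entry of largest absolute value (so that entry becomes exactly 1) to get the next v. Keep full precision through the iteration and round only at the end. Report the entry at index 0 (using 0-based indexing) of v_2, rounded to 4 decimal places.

Pv0 = (1.00000, 2.00000); divide by 2.00000 → v1 = (0.50000, 1.00000)
Pv1 = (2.50000, 1.00000); divide by 2.50000 → v2 = (1.00000, 0.40000)
Requested entry of v2: 5/5 = 1.0000

1.0000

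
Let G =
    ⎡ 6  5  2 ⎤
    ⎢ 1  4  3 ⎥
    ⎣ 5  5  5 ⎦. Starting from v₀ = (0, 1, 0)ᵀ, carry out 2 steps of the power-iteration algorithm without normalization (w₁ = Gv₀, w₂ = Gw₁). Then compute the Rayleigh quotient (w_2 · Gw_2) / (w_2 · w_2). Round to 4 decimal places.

w1 = Gv₀ = (5, 4, 5)
w2 = Gw1 = (60, 36, 70)
Gw2 = (680, 414, 830)
w2·Gw2 = 60·680 + 36·414 + 70·830 = 113804; w2·w2 = 60·60 + 36·36 + 70·70 = 9796
λ ≈ 113804/9796 = 11.6174

11.6174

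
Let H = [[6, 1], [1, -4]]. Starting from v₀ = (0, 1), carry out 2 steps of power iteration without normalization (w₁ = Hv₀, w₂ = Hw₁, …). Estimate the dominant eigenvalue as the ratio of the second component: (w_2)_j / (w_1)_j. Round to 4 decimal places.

-4.2500

w1 = Hv₀ = (6·0 + 1·1; 1·0 + (-4)·1) = (1, -4)
w2 = Hw1 = (6·1 + 1·(-4); 1·1 + (-4)·(-4)) = (2, 17)
Ratio at component: 17 / -4 = -4.2500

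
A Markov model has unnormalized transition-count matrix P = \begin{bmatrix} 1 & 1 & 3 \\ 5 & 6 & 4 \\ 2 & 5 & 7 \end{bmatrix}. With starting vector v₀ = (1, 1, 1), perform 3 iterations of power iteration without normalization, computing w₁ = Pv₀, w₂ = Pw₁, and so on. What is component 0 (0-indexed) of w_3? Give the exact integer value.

782

w1 = Pv₀ = (1·1 + 1·1 + 3·1; 5·1 + 6·1 + 4·1; 2·1 + 5·1 + 7·1) = (5, 15, 14)
w2 = Pw1 = (1·5 + 1·15 + 3·14; 5·5 + 6·15 + 4·14; 2·5 + 5·15 + 7·14) = (62, 171, 183)
w3 = Pw2 = (782, 2068, 2260)
The requested component of w3 is 782.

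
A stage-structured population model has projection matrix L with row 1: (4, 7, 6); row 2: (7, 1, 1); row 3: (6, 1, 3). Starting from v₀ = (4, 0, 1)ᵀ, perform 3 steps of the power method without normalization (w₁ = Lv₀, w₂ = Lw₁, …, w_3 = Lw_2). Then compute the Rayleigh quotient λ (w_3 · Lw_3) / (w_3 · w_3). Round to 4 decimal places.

λ ≈ 12.6204

w1 = Lv₀ = (22, 29, 27)
w2 = Lw1 = (453, 210, 242)
w3 = Lw2 = (4734, 3623, 3654)
Lw3 = (66221, 40415, 42989)
w3·Lw3 = 4734·66221 + 3623·40415 + 3654·42989 = 616995565; w3·w3 = 4734·4734 + 3623·3623 + 3654·3654 = 48888601
λ ≈ 616995565/48888601 = 12.6204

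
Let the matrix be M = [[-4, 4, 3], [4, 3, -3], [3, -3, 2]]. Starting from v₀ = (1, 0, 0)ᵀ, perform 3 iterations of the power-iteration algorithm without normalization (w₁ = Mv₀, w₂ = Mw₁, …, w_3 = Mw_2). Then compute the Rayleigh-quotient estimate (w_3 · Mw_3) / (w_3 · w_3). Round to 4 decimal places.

w1 = Mv₀ = (-4, 4, 3)
w2 = Mw1 = (41, -13, -18)
w3 = Mw2 = (-270, 179, 126)
Mw3 = (2174, -921, -1095)
w3·Mw3 = (-270)·2174 + 179·(-921) + 126·(-1095) = -889809; w3·w3 = (-270)·(-270) + 179·179 + 126·126 = 120817
λ ≈ -889809/120817 = -7.3649

-7.3649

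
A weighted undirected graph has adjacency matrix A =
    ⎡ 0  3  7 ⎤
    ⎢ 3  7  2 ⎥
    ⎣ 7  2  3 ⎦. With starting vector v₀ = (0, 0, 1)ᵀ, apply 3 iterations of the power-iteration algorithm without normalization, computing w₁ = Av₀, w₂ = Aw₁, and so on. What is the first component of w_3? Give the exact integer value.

557

w1 = Av₀ = (7, 2, 3)
w2 = Aw1 = (27, 41, 62)
w3 = Aw2 = (557, 492, 457)
The requested component of w3 is 557.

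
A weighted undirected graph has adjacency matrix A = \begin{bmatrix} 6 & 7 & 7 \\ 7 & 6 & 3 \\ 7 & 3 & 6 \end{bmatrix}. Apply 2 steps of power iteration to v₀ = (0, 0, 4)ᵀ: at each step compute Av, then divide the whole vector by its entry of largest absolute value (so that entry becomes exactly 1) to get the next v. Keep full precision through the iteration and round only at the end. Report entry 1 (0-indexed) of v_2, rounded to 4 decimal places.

Av0 = (28.00000, 12.00000, 24.00000); divide by 28.00000 → v1 = (1.00000, 0.42857, 0.85714)
Av1 = (15.00000, 12.14286, 13.42857); divide by 15.00000 → v2 = (1.00000, 0.80952, 0.89524)
Requested entry of v2: 340/420 = 0.8095

0.8095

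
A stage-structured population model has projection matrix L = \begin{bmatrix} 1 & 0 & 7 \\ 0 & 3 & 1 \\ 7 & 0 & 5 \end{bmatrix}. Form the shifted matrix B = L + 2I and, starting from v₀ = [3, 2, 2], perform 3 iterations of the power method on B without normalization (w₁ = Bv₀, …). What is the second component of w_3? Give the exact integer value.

B = L + 2I has rows (3, 0, 7); (0, 5, 1); (7, 0, 7)
w1 = Bv₀ = (3·3 + 0·2 + 7·2; 0·3 + 5·2 + 1·2; 7·3 + 0·2 + 7·2) = (23, 12, 35)
w2 = Bw1 = (3·23 + 0·12 + 7·35; 0·23 + 5·12 + 1·35; 7·23 + 0·12 + 7·35) = (314, 95, 406)
w3 = Bw2 = (3784, 881, 5040)
Requested component of w3: 881

881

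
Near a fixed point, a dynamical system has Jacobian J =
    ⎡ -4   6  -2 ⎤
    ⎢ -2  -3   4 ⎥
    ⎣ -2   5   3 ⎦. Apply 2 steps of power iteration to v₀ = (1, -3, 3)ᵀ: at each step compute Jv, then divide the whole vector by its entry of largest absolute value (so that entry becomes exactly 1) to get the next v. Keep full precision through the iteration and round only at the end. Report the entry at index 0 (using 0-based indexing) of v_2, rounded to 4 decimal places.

1.0000

Jv0 = (-28.00000, 19.00000, -8.00000); divide by -28.00000 → v1 = (1.00000, -0.67857, 0.28571)
Jv1 = (-8.64286, 1.17857, -4.53571); divide by -8.64286 → v2 = (1.00000, -0.13636, 0.52479)
Requested entry of v2: 242/242 = 1.0000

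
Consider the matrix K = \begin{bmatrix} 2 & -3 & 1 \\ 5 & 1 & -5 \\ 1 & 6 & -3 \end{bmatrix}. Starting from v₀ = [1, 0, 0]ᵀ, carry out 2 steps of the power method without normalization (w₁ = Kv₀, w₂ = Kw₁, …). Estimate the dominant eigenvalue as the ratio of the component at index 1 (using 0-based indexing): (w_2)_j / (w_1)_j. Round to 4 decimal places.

2.0000

w1 = Kv₀ = (2·1 + (-3)·0 + 1·0; 5·1 + 1·0 + (-5)·0; 1·1 + 6·0 + (-3)·0) = (2, 5, 1)
w2 = Kw1 = (2·2 + (-3)·5 + 1·1; 5·2 + 1·5 + (-5)·1; 1·2 + 6·5 + (-3)·1) = (-10, 10, 29)
Ratio at component: 10 / 5 = 2.0000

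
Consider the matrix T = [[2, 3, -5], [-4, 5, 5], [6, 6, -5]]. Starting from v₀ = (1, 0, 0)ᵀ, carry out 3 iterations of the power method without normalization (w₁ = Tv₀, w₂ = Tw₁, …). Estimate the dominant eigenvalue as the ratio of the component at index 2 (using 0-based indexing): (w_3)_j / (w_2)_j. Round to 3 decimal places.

w1 = Tv₀ = (2, -4, 6)
w2 = Tw1 = (-38, 2, -42)
w3 = Tw2 = (140, -48, -6)
Ratio at component: -6 / -42 = 0.143

λ ≈ 0.143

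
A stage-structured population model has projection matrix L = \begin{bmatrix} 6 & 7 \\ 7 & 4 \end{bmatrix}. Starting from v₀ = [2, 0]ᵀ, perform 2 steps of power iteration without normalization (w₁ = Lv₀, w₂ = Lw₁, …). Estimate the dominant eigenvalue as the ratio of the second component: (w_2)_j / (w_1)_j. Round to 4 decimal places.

w1 = Lv₀ = (6·2 + 7·0; 7·2 + 4·0) = (12, 14)
w2 = Lw1 = (6·12 + 7·14; 7·12 + 4·14) = (170, 140)
Ratio at component: 140 / 14 = 10.0000

λ ≈ 10.0000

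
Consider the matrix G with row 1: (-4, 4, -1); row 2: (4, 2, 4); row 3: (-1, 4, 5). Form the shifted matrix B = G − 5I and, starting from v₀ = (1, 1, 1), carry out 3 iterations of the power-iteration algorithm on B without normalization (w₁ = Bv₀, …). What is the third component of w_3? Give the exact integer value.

B = G − 5I has rows (-9, 4, -1); (4, -3, 4); (-1, 4, 0)
w1 = Bv₀ = (-6, 5, 3)
w2 = Bw1 = (71, -27, 26)
w3 = Bw2 = (-773, 469, -179)
Requested component of w3: -179

-179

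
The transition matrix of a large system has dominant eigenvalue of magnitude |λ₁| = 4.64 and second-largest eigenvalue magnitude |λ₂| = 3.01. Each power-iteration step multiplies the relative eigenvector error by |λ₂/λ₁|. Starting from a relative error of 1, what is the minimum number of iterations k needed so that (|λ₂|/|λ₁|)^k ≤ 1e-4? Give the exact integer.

22

|λ₂/λ₁| = 3.01/4.64 = 0.64871
Need k ≥ ln(1e-4) / ln(0.64871) = -9.2103 / -0.4328 ≈ 21.282
Smallest integer k satisfying the bound: 22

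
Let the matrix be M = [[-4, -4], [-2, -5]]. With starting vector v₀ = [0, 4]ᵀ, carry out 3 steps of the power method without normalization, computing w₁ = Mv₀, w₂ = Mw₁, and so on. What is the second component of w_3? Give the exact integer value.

-948

w1 = Mv₀ = (-16, -20)
w2 = Mw1 = (144, 132)
w3 = Mw2 = (-1104, -948)
The requested component of w3 is -948.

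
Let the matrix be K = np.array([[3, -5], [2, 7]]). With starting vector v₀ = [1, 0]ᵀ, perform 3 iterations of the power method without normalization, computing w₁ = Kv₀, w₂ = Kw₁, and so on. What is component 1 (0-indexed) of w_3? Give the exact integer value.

w1 = Kv₀ = (3·1 + (-5)·0; 2·1 + 7·0) = (3, 2)
w2 = Kw1 = (3·3 + (-5)·2; 2·3 + 7·2) = (-1, 20)
w3 = Kw2 = (-103, 138)
The requested component of w3 is 138.

138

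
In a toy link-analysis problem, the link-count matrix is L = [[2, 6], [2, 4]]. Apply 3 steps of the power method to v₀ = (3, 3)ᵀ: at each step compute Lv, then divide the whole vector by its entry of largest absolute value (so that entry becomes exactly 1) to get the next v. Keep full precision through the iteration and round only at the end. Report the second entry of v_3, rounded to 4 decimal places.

Lv0 = (24.00000, 18.00000); divide by 24.00000 → v1 = (1.00000, 0.75000)
Lv1 = (6.50000, 5.00000); divide by 6.50000 → v2 = (1.00000, 0.76923)
Lv2 = (6.61538, 5.07692); divide by 6.61538 → v3 = (1.00000, 0.76744)
Requested entry of v3: 792/1032 = 0.7674

0.7674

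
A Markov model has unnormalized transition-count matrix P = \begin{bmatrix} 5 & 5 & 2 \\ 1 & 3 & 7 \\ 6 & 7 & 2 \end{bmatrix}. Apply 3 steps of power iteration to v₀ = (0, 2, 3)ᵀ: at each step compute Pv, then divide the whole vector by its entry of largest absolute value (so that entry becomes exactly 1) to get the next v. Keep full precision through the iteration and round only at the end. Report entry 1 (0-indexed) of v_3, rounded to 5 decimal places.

Pv0 = (16.000000, 27.000000, 20.000000); divide by 27.000000 → v1 = (0.592593, 1.000000, 0.740741)
Pv1 = (9.444444, 8.777778, 12.037037); divide by 12.037037 → v2 = (0.784615, 0.729231, 1.000000)
Pv2 = (9.569231, 9.972308, 11.812308); divide by 11.812308 → v3 = (0.810107, 0.844230, 1.000000)
Requested entry of v3: 3241/3839 = 0.84423

0.84423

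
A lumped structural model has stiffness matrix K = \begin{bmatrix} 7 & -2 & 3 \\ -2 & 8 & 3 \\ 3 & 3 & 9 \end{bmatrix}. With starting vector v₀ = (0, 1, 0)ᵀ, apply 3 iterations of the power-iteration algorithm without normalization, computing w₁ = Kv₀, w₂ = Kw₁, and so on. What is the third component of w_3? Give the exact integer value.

w1 = Kv₀ = (7·0 + (-2)·1 + 3·0; (-2)·0 + 8·1 + 3·0; 3·0 + 3·1 + 9·0) = (-2, 8, 3)
w2 = Kw1 = (7·(-2) + (-2)·8 + 3·3; (-2)·(-2) + 8·8 + 3·3; 3·(-2) + 3·8 + 9·3) = (-21, 77, 45)
w3 = Kw2 = (-166, 793, 573)
The requested component of w3 is 573.

573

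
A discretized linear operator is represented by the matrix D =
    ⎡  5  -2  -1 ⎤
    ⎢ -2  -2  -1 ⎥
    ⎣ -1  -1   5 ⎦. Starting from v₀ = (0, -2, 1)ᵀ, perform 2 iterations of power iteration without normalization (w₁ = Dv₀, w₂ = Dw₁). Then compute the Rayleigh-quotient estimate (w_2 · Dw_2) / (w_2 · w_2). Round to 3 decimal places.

w1 = Dv₀ = (5·0 + (-2)·(-2) + (-1)·1; (-2)·0 + (-2)·(-2) + (-1)·1; (-1)·0 + (-1)·(-2) + 5·1) = (3, 3, 7)
w2 = Dw1 = (5·3 + (-2)·3 + (-1)·7; (-2)·3 + (-2)·3 + (-1)·7; (-1)·3 + (-1)·3 + 5·7) = (2, -19, 29)
Dw2 = (19, 5, 162)
w2·Dw2 = 2·19 + (-19)·5 + 29·162 = 4641; w2·w2 = 2·2 + (-19)·(-19) + 29·29 = 1206
λ ≈ 4641/1206 = 3.848

λ ≈ 3.848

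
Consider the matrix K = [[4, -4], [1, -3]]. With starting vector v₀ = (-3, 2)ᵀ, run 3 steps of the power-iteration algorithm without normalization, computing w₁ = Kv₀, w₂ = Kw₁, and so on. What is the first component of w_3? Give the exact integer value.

w1 = Kv₀ = (-20, -9)
w2 = Kw1 = (-44, 7)
w3 = Kw2 = (-204, -65)
The requested component of w3 is -204.

-204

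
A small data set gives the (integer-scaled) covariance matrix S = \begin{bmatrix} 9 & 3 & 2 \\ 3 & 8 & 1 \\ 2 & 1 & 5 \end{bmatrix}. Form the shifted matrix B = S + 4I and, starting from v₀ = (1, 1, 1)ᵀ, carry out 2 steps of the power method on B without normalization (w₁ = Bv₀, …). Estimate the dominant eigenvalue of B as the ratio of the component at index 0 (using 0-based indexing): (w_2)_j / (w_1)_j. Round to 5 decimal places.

B = S + 4I has rows (13, 3, 2); (3, 12, 1); (2, 1, 9)
w1 = Bv₀ = (18, 16, 12)
w2 = Bw1 = (306, 258, 160)
Ratio: 306/18 = 17.00000

μ ≈ 17.00000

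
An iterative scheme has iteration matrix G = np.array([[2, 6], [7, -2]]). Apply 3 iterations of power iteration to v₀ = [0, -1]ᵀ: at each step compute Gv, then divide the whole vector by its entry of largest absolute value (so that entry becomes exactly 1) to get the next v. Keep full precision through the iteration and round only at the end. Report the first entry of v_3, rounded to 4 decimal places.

Gv0 = (-6.00000, 2.00000); divide by -6.00000 → v1 = (1.00000, -0.33333)
Gv1 = (0.00000, 7.66667); divide by 7.66667 → v2 = (0.00000, 1.00000)
Gv2 = (6.00000, -2.00000); divide by 6.00000 → v3 = (1.00000, -0.33333)
Requested entry of v3: -276/-276 = 1.0000

1.0000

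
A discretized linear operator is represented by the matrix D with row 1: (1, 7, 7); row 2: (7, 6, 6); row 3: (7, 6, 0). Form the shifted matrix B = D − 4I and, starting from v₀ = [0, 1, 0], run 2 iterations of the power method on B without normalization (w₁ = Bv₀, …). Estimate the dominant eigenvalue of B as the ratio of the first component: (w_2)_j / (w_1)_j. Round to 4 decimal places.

5.0000

B = D − 4I has rows (-3, 7, 7); (7, 2, 6); (7, 6, -4)
w1 = Bv₀ = ((-3)·0 + 7·1 + 7·0; 7·0 + 2·1 + 6·0; 7·0 + 6·1 + (-4)·0) = (7, 2, 6)
w2 = Bw1 = ((-3)·7 + 7·2 + 7·6; 7·7 + 2·2 + 6·6; 7·7 + 6·2 + (-4)·6) = (35, 89, 37)
Ratio: 35/7 = 5.0000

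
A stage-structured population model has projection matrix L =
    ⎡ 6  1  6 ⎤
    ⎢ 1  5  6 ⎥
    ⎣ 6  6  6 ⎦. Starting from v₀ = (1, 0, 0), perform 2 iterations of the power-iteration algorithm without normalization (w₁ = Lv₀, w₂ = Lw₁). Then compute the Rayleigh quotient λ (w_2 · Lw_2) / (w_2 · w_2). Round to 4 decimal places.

14.5871

w1 = Lv₀ = (6·1 + 1·0 + 6·0; 1·1 + 5·0 + 6·0; 6·1 + 6·0 + 6·0) = (6, 1, 6)
w2 = Lw1 = (6·6 + 1·1 + 6·6; 1·6 + 5·1 + 6·6; 6·6 + 6·1 + 6·6) = (73, 47, 78)
Lw2 = (953, 776, 1188)
w2·Lw2 = 73·953 + 47·776 + 78·1188 = 198705; w2·w2 = 73·73 + 47·47 + 78·78 = 13622
λ ≈ 198705/13622 = 14.5871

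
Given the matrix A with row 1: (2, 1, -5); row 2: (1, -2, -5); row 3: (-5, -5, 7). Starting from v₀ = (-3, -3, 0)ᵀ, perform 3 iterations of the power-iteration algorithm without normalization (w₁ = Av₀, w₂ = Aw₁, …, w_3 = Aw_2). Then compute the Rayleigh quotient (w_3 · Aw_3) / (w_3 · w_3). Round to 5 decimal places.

λ ≈ 11.68375

w1 = Av₀ = (-9, 3, 30)
w2 = Aw1 = (-165, -165, 240)
w3 = Aw2 = (-1695, -1035, 3330)
Aw3 = (-21075, -16275, 36960)
w3·Aw3 = (-1695)·(-21075) + (-1035)·(-16275) + 3330·36960 = 175643550; w3·w3 = (-1695)·(-1695) + (-1035)·(-1035) + 3330·3330 = 15033150
λ ≈ 175643550/15033150 = 11.68375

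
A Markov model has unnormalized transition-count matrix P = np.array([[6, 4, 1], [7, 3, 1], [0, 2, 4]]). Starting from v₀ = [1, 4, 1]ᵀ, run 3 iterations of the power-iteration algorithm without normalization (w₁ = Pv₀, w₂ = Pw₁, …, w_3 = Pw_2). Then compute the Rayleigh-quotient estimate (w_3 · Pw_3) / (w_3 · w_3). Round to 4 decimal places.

w1 = Pv₀ = (23, 20, 12)
w2 = Pw1 = (230, 233, 88)
w3 = Pw2 = (2400, 2397, 818)
Pw3 = (24806, 24809, 8066)
w3·Pw3 = 2400·24806 + 2397·24809 + 818·8066 = 125599561; w3·w3 = 2400·2400 + 2397·2397 + 818·818 = 12174733
λ ≈ 125599561/12174733 = 10.3164

λ ≈ 10.3164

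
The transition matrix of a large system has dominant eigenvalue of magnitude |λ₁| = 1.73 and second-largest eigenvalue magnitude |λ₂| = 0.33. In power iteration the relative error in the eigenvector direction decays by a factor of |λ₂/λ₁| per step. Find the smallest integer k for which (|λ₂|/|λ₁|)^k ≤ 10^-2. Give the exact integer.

|λ₂/λ₁| = 0.33/1.73 = 0.19075
Need k ≥ ln(10^-2) / ln(0.19075) = -4.6052 / -1.6568 ≈ 2.780
Smallest integer k satisfying the bound: 3

3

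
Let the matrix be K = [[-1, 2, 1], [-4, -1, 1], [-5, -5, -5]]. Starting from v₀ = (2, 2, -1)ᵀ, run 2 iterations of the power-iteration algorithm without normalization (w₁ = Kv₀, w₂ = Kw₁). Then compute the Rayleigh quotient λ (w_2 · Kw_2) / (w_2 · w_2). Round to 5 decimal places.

λ ≈ -3.34098

w1 = Kv₀ = (1, -11, -15)
w2 = Kw1 = (-38, -8, 125)
Kw2 = (147, 285, -395)
w2·Kw2 = (-38)·147 + (-8)·285 + 125·(-395) = -57241; w2·w2 = (-38)·(-38) + (-8)·(-8) + 125·125 = 17133
λ ≈ -57241/17133 = -3.34098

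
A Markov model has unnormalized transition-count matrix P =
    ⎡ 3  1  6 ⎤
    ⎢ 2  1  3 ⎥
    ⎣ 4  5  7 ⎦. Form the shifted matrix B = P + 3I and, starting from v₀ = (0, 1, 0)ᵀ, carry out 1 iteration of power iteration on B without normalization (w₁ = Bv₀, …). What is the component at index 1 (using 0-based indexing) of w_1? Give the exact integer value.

B = P + 3I has rows (6, 1, 6); (2, 4, 3); (4, 5, 10)
w1 = Bv₀ = (6·0 + 1·1 + 6·0; 2·0 + 4·1 + 3·0; 4·0 + 5·1 + 10·0) = (1, 4, 5)
Requested component of w1: 4

4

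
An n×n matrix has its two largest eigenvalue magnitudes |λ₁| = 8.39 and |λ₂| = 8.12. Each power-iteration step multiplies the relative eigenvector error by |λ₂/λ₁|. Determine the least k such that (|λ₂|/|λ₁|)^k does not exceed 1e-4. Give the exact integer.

282

|λ₂/λ₁| = 8.12/8.39 = 0.96782
Need k ≥ ln(1e-4) / ln(0.96782) = -9.2103 / -0.0327 ≈ 281.573
Smallest integer k satisfying the bound: 282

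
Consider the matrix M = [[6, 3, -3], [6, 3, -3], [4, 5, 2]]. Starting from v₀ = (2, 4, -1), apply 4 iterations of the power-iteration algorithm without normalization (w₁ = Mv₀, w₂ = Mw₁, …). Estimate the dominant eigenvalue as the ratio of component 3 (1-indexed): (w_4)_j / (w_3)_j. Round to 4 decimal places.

w1 = Mv₀ = (6·2 + 3·4 + (-3)·(-1); 6·2 + 3·4 + (-3)·(-1); 4·2 + 5·4 + 2·(-1)) = (27, 27, 26)
w2 = Mw1 = (6·27 + 3·27 + (-3)·26; 6·27 + 3·27 + (-3)·26; 4·27 + 5·27 + 2·26) = (165, 165, 295)
w3 = Mw2 = (600, 600, 2075)
w4 = Mw3 = (-825, -825, 9550)
Ratio at component: 9550 / 2075 = 4.6024

4.6024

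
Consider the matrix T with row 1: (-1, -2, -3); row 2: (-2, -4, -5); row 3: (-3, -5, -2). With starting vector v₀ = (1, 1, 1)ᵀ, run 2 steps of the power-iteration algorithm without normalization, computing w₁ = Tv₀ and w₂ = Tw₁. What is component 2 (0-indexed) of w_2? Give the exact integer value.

93

w1 = Tv₀ = ((-1)·1 + (-2)·1 + (-3)·1; (-2)·1 + (-4)·1 + (-5)·1; (-3)·1 + (-5)·1 + (-2)·1) = (-6, -11, -10)
w2 = Tw1 = ((-1)·(-6) + (-2)·(-11) + (-3)·(-10); (-2)·(-6) + (-4)·(-11) + (-5)·(-10); (-3)·(-6) + (-5)·(-11) + (-2)·(-10)) = (58, 106, 93)
The requested component of w2 is 93.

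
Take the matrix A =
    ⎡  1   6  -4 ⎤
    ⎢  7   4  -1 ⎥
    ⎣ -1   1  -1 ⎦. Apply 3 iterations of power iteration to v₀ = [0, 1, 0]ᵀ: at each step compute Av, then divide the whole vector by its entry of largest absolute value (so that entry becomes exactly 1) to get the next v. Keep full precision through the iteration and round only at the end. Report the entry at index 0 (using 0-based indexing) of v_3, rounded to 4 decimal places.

0.9201

Av0 = (6.00000, 4.00000, 1.00000); divide by 6.00000 → v1 = (1.00000, 0.66667, 0.16667)
Av1 = (4.33333, 9.50000, -0.50000); divide by 9.50000 → v2 = (0.45614, 1.00000, -0.05263)
Av2 = (6.66667, 7.24561, 0.59649); divide by 7.24561 → v3 = (0.92010, 1.00000, 0.08232)
Requested entry of v3: 380/413 = 0.9201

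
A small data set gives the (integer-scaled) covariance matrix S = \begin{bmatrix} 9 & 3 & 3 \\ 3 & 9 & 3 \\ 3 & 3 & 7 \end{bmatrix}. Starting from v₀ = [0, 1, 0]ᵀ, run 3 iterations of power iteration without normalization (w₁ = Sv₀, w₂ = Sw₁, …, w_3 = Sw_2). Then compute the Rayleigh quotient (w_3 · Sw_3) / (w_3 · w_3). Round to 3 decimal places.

w1 = Sv₀ = (3, 9, 3)
w2 = Sw1 = (63, 99, 57)
w3 = Sw2 = (1035, 1251, 885)
Sw3 = (15723, 17019, 13053)
w3·Sw3 = 1035·15723 + 1251·17019 + 885·13053 = 49115979; w3·w3 = 1035·1035 + 1251·1251 + 885·885 = 3419451
λ ≈ 49115979/3419451 = 14.364

λ ≈ 14.364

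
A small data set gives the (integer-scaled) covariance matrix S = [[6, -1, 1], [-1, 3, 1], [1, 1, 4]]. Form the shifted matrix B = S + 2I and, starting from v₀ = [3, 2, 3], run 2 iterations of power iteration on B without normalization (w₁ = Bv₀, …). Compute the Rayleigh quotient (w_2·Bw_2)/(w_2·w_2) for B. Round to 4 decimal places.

B = S + 2I has rows (8, -1, 1); (-1, 5, 1); (1, 1, 6)
w1 = Bv₀ = (8·3 + (-1)·2 + 1·3; (-1)·3 + 5·2 + 1·3; 1·3 + 1·2 + 6·3) = (25, 10, 23)
w2 = Bw1 = (8·25 + (-1)·10 + 1·23; (-1)·25 + 5·10 + 1·23; 1·25 + 1·10 + 6·23) = (213, 48, 173)
Bw2 = (1829, 200, 1299)
w2·Bw2 = 623904; w2·w2 = 77602; μ ≈ 623904/77602 = 8.0398

8.0398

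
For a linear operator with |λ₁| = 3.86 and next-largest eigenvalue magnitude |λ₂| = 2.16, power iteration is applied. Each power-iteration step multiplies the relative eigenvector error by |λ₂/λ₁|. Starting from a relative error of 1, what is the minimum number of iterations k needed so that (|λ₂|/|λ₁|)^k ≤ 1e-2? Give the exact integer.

|λ₂/λ₁| = 2.16/3.86 = 0.55959
Need k ≥ ln(1e-2) / ln(0.55959) = -4.6052 / -0.5806 ≈ 7.932
Smallest integer k satisfying the bound: 8

8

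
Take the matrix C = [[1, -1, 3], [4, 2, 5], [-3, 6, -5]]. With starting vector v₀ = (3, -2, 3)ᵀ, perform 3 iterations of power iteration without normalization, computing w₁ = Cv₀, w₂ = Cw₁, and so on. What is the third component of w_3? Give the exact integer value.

-1497

w1 = Cv₀ = (1·3 + (-1)·(-2) + 3·3; 4·3 + 2·(-2) + 5·3; (-3)·3 + 6·(-2) + (-5)·3) = (14, 23, -36)
w2 = Cw1 = (1·14 + (-1)·23 + 3·(-36); 4·14 + 2·23 + 5·(-36); (-3)·14 + 6·23 + (-5)·(-36)) = (-117, -78, 276)
w3 = Cw2 = (789, 756, -1497)
The requested component of w3 is -1497.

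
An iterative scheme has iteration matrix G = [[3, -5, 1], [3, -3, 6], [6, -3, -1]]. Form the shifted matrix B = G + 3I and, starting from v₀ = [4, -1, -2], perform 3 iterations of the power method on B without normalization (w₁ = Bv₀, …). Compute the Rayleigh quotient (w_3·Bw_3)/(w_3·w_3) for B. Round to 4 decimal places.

1.7411

B = G + 3I has rows (6, -5, 1); (3, 0, 6); (6, -3, 2)
w1 = Bv₀ = (6·4 + (-5)·(-1) + 1·(-2); 3·4 + 0·(-1) + 6·(-2); 6·4 + (-3)·(-1) + 2·(-2)) = (27, 0, 23)
w2 = Bw1 = (6·27 + (-5)·0 + 1·23; 3·27 + 0·0 + 6·23; 6·27 + (-3)·0 + 2·23) = (185, 219, 208)
w3 = Bw2 = (223, 1803, 869)
Bw3 = (-6808, 5883, -2333)
w3·Bw3 = 7061488; w3·w3 = 4055699; μ ≈ 7061488/4055699 = 1.7411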